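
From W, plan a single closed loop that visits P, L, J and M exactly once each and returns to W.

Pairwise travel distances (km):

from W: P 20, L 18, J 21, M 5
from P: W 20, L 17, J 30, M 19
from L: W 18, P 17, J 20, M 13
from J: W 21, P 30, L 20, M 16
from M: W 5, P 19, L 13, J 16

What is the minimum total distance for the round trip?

W - P - L - J - M - W: 20+17+20+16+5 = 78
W - P - L - M - J - W: 20+17+13+16+21 = 87
W - P - J - L - M - W: 20+30+20+13+5 = 88
W - P - J - M - L - W: 20+30+16+13+18 = 97
W - P - M - L - J - W: 20+19+13+20+21 = 93
W - P - M - J - L - W: 20+19+16+20+18 = 93
W - L - P - J - M - W: 18+17+30+16+5 = 86
W - L - P - M - J - W: 18+17+19+16+21 = 91
W - L - J - P - M - W: 18+20+30+19+5 = 92
W - L - M - P - J - W: 18+13+19+30+21 = 101
W - J - P - L - M - W: 21+30+17+13+5 = 86
W - J - L - P - M - W: 21+20+17+19+5 = 82
The minimum is 78.
One optimal route: W → P → L → J → M → W (or its reverse).

Shortest round trip = 78 km.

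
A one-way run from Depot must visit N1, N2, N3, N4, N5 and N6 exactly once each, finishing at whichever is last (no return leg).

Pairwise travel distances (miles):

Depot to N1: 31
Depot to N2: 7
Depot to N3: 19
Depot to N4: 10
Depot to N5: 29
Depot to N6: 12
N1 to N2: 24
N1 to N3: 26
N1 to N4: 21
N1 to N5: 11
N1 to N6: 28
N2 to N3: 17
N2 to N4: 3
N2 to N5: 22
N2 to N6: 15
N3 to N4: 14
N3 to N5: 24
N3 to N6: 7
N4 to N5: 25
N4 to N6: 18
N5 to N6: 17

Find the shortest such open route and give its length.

59 miles — the minimum one-way total.

There are 6! = 720 possible orderings.
Depot→N1→N2→N3→N4→N5→N6: 31+24+17+14+25+17 = 128
Depot→N1→N2→N3→N4→N6→N5: 31+24+17+14+18+17 = 121
Depot→N1→N2→N3→N5→N4→N6: 31+24+17+24+25+18 = 139
Depot→N1→N2→N3→N5→N6→N4: 31+24+17+24+17+18 = 131
Depot→N1→N2→N3→N6→N4→N5: 31+24+17+7+18+25 = 122
Depot→N1→N2→N3→N6→N5→N4: 31+24+17+7+17+25 = 121
Depot→N1→N2→N4→N3→N5→N6: 31+24+3+14+24+17 = 113
Depot→N1→N2→N4→N3→N6→N5: 31+24+3+14+7+17 = 96
… (712 more)
Depot→N2→N4→N3→N6→N5→N1: 7+3+14+7+17+11 = 59  ← best
The minimum is 59.
One shortest path: Depot → N2 → N4 → N3 → N6 → N5 → N1.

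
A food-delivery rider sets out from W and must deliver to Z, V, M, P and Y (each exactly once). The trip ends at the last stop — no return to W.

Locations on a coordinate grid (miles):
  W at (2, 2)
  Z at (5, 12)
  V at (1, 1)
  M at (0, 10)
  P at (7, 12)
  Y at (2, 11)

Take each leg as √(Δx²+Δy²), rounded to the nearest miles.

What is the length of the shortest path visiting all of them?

Shortest open route: 17 miles.

There are 5! = 120 possible orderings.
W→Z→V→M→P→Y: 10+12+9+7+5 = 43
W→Z→V→M→Y→P: 10+12+9+2+5 = 38
W→Z→V→P→M→Y: 10+12+13+7+2 = 44
W→Z→V→P→Y→M: 10+12+13+5+2 = 42
W→Z→V→Y→M→P: 10+12+10+2+7 = 41
W→Z→V→Y→P→M: 10+12+10+5+7 = 44
W→Z→M→V→P→Y: 10+5+9+13+5 = 42
W→Z→M→V→Y→P: 10+5+9+10+5 = 39
W→Z→M→P→V→Y: 10+5+7+13+10 = 45
W→Z→M→P→Y→V: 10+5+7+5+10 = 37
W→Z→M→Y→V→P: 10+5+2+10+13 = 40
W→Z→M→Y→P→V: 10+5+2+5+13 = 35
W→Z→P→V→M→Y: 10+2+13+9+2 = 36
W→Z→P→V→Y→M: 10+2+13+10+2 = 37
… (106 more)
W→V→M→Y→Z→P: 1+9+2+3+2 = 17  ← best
The minimum is 17.
One shortest path: W → V → M → Y → Z → P.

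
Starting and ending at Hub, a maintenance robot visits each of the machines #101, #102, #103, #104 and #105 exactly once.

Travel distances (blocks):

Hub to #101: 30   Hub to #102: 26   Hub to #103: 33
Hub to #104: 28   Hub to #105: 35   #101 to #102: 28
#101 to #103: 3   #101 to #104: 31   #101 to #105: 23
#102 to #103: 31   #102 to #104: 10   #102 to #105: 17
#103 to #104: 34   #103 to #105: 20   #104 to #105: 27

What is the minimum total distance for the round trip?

Minimum total distance: 108 blocks.

There are 60 distinct closed tours to check (reversals are equivalent).
Hub - #101 - #102 - #103 - #104 - #105 - Hub: 30+28+31+34+27+35 = 185
Hub - #101 - #102 - #103 - #105 - #104 - Hub: 30+28+31+20+27+28 = 164
Hub - #101 - #102 - #104 - #103 - #105 - Hub: 30+28+10+34+20+35 = 157
Hub - #101 - #102 - #104 - #105 - #103 - Hub: 30+28+10+27+20+33 = 148
Hub - #101 - #102 - #105 - #103 - #104 - Hub: 30+28+17+20+34+28 = 157
Hub - #101 - #102 - #105 - #104 - #103 - Hub: 30+28+17+27+34+33 = 169
Hub - #101 - #103 - #102 - #104 - #105 - Hub: 30+3+31+10+27+35 = 136
Hub - #101 - #103 - #102 - #105 - #104 - Hub: 30+3+31+17+27+28 = 136
Hub - #101 - #103 - #104 - #102 - #105 - Hub: 30+3+34+10+17+35 = 129
Hub - #101 - #103 - #104 - #105 - #102 - Hub: 30+3+34+27+17+26 = 137
Hub - #101 - #103 - #105 - #102 - #104 - Hub: 30+3+20+17+10+28 = 108
Hub - #101 - #103 - #105 - #104 - #102 - Hub: 30+3+20+27+10+26 = 116
Hub - #101 - #104 - #102 - #103 - #105 - Hub: 30+31+10+31+20+35 = 157
Hub - #101 - #104 - #102 - #105 - #103 - Hub: 30+31+10+17+20+33 = 141
… (46 more)
The minimum is 108.
One optimal route: Hub → #101 → #103 → #105 → #102 → #104 → Hub (or its reverse).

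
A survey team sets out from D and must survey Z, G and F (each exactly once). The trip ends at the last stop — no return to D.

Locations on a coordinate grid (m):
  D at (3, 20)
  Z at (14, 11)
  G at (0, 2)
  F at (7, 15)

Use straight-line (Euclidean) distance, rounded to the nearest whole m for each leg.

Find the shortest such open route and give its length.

There are 3! = 6 possible orderings.
D→Z→G→F: 14+17+15 = 46
D→Z→F→G: 14+8+15 = 37
D→G→Z→F: 18+17+8 = 43
D→G→F→Z: 18+15+8 = 41
D→F→Z→G: 6+8+17 = 31
D→F→G→Z: 6+15+17 = 38
The minimum is 31.
One shortest path: D → F → Z → G.

Shortest open route: 31 m.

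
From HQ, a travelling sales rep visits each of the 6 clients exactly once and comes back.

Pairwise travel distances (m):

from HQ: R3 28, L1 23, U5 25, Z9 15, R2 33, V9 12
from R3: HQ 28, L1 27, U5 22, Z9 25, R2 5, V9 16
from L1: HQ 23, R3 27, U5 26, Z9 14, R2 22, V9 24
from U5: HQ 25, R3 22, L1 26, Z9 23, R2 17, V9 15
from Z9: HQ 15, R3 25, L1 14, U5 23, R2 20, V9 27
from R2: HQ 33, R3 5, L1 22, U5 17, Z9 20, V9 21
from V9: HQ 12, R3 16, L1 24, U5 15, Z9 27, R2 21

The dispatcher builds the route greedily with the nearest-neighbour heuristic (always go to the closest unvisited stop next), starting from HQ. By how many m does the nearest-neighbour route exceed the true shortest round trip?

Excess over optimum: 6 m.

HQ: V9=12, Z9=15, L1=23, U5=25, R3=28, R2=33 ⇒ V9
V9: U5=15, R3=16, R2=21, L1=24, Z9=27 ⇒ U5
U5: R2=17, R3=22, Z9=23, L1=26 ⇒ R2
R2: R3=5, Z9=20, L1=22 ⇒ R3
R3: Z9=25, L1=27 ⇒ Z9
Z9: L1=14 ⇒ L1
NN route HQ → V9 → U5 → R2 → R3 → Z9 → L1 → HQ costs 111.
Optimal: HQ → Z9 → L1 → R3 → R2 → U5 → V9 → HQ costs 105 (by enumerating all 360 distinct tours).
Excess = 111 − 105 = 6.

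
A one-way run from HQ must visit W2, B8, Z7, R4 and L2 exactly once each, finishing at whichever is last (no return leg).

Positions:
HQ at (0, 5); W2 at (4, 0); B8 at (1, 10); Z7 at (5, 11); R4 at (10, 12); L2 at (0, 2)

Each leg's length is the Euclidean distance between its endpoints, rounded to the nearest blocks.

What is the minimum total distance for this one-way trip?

Minimum one-way distance = 26 blocks.

There are 5! = 120 possible orderings.
HQ - W2 - B8 - Z7 - R4 - L2: 6+10+4+5+14 = 39
HQ - W2 - B8 - Z7 - L2 - R4: 6+10+4+10+14 = 44
HQ - W2 - B8 - R4 - Z7 - L2: 6+10+9+5+10 = 40
HQ - W2 - B8 - R4 - L2 - Z7: 6+10+9+14+10 = 49
HQ - W2 - B8 - L2 - Z7 - R4: 6+10+8+10+5 = 39
HQ - W2 - B8 - L2 - R4 - Z7: 6+10+8+14+5 = 43
HQ - W2 - Z7 - B8 - R4 - L2: 6+11+4+9+14 = 44
HQ - W2 - Z7 - B8 - L2 - R4: 6+11+4+8+14 = 43
HQ - W2 - Z7 - R4 - B8 - L2: 6+11+5+9+8 = 39
HQ - W2 - Z7 - R4 - L2 - B8: 6+11+5+14+8 = 44
HQ - W2 - Z7 - L2 - B8 - R4: 6+11+10+8+9 = 44
HQ - W2 - Z7 - L2 - R4 - B8: 6+11+10+14+9 = 50
HQ - W2 - R4 - B8 - Z7 - L2: 6+13+9+4+10 = 42
HQ - W2 - R4 - B8 - L2 - Z7: 6+13+9+8+10 = 46
… (106 more)
HQ - L2 - W2 - B8 - Z7 - R4: 3+4+10+4+5 = 26  ← best
The minimum is 26.
One shortest path: HQ → L2 → W2 → B8 → Z7 → R4.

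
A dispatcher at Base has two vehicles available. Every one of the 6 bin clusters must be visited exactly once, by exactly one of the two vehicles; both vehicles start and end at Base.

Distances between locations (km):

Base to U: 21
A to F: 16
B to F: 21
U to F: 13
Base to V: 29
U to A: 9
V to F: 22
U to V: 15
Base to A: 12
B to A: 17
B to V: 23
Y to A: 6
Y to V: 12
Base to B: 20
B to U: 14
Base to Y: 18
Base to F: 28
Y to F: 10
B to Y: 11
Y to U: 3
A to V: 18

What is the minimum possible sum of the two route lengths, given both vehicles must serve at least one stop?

122 km — the smallest possible combined total.

There are 2^5 − 1 = 31 ways to divide the 6 stops into two non-empty groups. For each, the best each vehicle can do is its own shortest tour through its group:
  {B} + {Y, U, A, V, F}: 40 + 85 = 125
  {Y} + {B, U, A, V, F}: 36 + 99 = 135
  {B, Y} + {U, A, V, F}: 49 + 85 = 134
  {U} + {B, Y, A, V, F}: 42 + 93 = 135
  {B, U} + {Y, A, V, F}: 55 + 79 = 134
  {Y, U} + {B, A, V, F}: 42 + 93 = 135
  … (31 splits in total)
  {A} + {B, Y, U, V, F}: 24 + 98 = 122  ← best
Best: vehicle 1 Base → A → Base = 24; vehicle 2 Base → B → Y → U → F → V → Base = 98; combined 122.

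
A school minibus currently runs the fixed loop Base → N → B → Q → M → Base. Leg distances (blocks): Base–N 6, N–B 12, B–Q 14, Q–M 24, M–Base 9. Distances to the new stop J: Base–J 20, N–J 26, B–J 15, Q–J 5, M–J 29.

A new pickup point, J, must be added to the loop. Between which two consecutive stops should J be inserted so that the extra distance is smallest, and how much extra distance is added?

Minimum extra distance: 6 blocks, inserting J between B and Q.

Insertion cost between consecutive stops i–j is d(i,J) + d(J,j) − d(i,j):
  between Base and N: 20 + 26 − 6 = 40
  between N and B: 26 + 15 − 12 = 29
  between B and Q: 15 + 5 − 14 = 6
  between Q and M: 5 + 29 − 24 = 10
  between M and Base: 29 + 20 − 9 = 40
Cheapest insertion is between B and Q, adding 6.
New total = 65 + 6 = 71.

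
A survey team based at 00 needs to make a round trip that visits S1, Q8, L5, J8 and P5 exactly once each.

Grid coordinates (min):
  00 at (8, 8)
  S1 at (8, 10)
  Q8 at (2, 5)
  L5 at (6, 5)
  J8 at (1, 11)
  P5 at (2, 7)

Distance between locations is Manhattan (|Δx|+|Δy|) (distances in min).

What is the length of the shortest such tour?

With 5 stops there are 5!/2 = 60 distinct round trips (a route and its reverse cost the same).
00→S1→Q8→L5→J8→P5→00: 2+11+4+11+5+7 = 40
00→S1→Q8→L5→P5→J8→00: 2+11+4+6+5+10 = 38
00→S1→Q8→J8→L5→P5→00: 2+11+7+11+6+7 = 44
00→S1→Q8→J8→P5→L5→00: 2+11+7+5+6+5 = 36
00→S1→Q8→P5→L5→J8→00: 2+11+2+6+11+10 = 42
00→S1→Q8→P5→J8→L5→00: 2+11+2+5+11+5 = 36
00→S1→L5→Q8→J8→P5→00: 2+7+4+7+5+7 = 32
00→S1→L5→Q8→P5→J8→00: 2+7+4+2+5+10 = 30
00→S1→L5→J8→Q8→P5→00: 2+7+11+7+2+7 = 36
00→S1→L5→J8→P5→Q8→00: 2+7+11+5+2+9 = 36
00→S1→L5→P5→Q8→J8→00: 2+7+6+2+7+10 = 34
00→S1→L5→P5→J8→Q8→00: 2+7+6+5+7+9 = 36
00→S1→J8→Q8→L5→P5→00: 2+8+7+4+6+7 = 34
00→S1→J8→Q8→P5→L5→00: 2+8+7+2+6+5 = 30
… (46 more)
00→S1→J8→P5→Q8→L5→00: 2+8+5+2+4+5 = 26  ← best
The minimum is 26.
One optimal route: 00 → S1 → J8 → P5 → Q8 → L5 → 00 (or its reverse).

Shortest round trip = 26 min.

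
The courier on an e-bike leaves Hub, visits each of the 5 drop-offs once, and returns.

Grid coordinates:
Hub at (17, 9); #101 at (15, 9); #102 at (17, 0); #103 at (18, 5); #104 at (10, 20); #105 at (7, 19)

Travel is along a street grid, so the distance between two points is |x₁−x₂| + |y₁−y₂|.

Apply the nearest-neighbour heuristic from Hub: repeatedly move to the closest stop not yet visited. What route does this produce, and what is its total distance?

66 along Hub → #101 → #103 → #102 → #104 → #105 → Hub.

Hub → [#101:2 / #103:5 / #102:9 / #104:18 / #105:20] → #101 (2)
#101 → [#103:7 / #102:11 / #104:16 / #105:18] → #103 (7)
#103 → [#102:6 / #104:23 / #105:25] → #102 (6)
#102 → [#104:27 / #105:29] → #104 (27)
#104 → [#105:4] → #105 (4)
Return #105→Hub: 20.
Total = 2 + 7 + 6 + 27 + 4 + 20 = 66.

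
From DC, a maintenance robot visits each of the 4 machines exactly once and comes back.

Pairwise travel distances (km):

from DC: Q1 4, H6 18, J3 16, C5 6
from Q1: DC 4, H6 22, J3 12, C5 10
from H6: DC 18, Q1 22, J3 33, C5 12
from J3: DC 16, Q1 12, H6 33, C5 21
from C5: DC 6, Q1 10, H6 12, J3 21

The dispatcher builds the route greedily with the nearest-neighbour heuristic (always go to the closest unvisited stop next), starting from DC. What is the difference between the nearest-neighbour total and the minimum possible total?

Excess over optimum: 8 km.

From DC: Q1=4, C5=6, J3=16, H6=18 → choose Q1 (4).
From Q1: C5=10, J3=12, H6=22 → choose C5 (10).
From C5: H6=12, J3=21 → choose H6 (12).
From H6: J3=33 → choose J3 (33).
NN route DC → Q1 → C5 → H6 → J3 → DC costs 75.
Optimal: DC → Q1 → J3 → H6 → C5 → DC costs 67 (by enumerating all 12 distinct tours).
Excess = 75 − 67 = 8.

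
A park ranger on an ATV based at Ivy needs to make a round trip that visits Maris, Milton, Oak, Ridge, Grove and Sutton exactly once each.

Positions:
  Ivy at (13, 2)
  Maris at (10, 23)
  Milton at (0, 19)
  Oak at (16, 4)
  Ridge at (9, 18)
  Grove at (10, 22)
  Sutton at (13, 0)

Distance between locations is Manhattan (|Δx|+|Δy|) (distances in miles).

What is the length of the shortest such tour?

Minimum total distance: 78 miles.

With 6 stops there are 6!/2 = 360 distinct round trips (a route and its reverse cost the same).
Ivy-Maris-Milton-Oak-Ridge-Grove-Sutton-Ivy: 24+14+31+21+5+25+2 = 122
Ivy-Maris-Milton-Oak-Ridge-Sutton-Grove-Ivy: 24+14+31+21+22+25+23 = 160
Ivy-Maris-Milton-Oak-Grove-Ridge-Sutton-Ivy: 24+14+31+24+5+22+2 = 122
Ivy-Maris-Milton-Oak-Grove-Sutton-Ridge-Ivy: 24+14+31+24+25+22+20 = 160
Ivy-Maris-Milton-Oak-Sutton-Ridge-Grove-Ivy: 24+14+31+7+22+5+23 = 126
Ivy-Maris-Milton-Oak-Sutton-Grove-Ridge-Ivy: 24+14+31+7+25+5+20 = 126
Ivy-Maris-Milton-Ridge-Oak-Grove-Sutton-Ivy: 24+14+10+21+24+25+2 = 120
Ivy-Maris-Milton-Ridge-Oak-Sutton-Grove-Ivy: 24+14+10+21+7+25+23 = 124
… (352 more)
Ivy-Maris-Grove-Milton-Ridge-Oak-Sutton-Ivy: 24+1+13+10+21+7+2 = 78  ← best
The minimum is 78.
One optimal route: Ivy → Maris → Grove → Milton → Ridge → Oak → Sutton → Ivy (or its reverse).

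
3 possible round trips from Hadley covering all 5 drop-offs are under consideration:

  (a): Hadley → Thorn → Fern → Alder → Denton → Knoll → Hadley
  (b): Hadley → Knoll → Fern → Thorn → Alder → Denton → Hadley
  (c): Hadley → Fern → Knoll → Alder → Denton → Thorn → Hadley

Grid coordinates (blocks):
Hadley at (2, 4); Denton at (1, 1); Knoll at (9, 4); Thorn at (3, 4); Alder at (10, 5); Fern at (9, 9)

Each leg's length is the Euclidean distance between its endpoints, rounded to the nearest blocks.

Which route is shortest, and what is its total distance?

(a): 1 + 8 + 4 + 10 + 9 + 7 = 39
(b): 7 + 5 + 8 + 7 + 10 + 3 = 40
(c): 9 + 5 + 1 + 10 + 4 + 1 = 30

30 blocks — (c) is the shortest.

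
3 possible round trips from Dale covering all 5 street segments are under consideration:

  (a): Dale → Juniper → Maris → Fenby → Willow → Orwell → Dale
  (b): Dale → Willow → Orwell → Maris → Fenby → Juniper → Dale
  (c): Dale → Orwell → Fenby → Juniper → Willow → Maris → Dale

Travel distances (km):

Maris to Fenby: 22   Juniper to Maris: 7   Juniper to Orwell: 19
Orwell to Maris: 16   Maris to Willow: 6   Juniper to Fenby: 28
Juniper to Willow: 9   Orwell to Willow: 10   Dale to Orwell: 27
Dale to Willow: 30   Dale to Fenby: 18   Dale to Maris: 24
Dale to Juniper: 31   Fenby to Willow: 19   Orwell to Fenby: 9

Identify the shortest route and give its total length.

Shortest is (c), total 103 km.

(a): 31 + 7 + 22 + 19 + 10 + 27 = 116
(b): 30 + 10 + 16 + 22 + 28 + 31 = 137
(c): 27 + 9 + 28 + 9 + 6 + 24 = 103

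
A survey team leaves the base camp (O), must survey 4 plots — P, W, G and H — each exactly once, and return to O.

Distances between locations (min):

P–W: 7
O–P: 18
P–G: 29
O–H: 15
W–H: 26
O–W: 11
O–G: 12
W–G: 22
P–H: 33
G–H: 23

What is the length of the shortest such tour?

O - P - W - G - H - O: 18+7+22+23+15 = 85
O - P - W - H - G - O: 18+7+26+23+12 = 86
O - P - G - W - H - O: 18+29+22+26+15 = 110
O - P - G - H - W - O: 18+29+23+26+11 = 107
O - P - H - W - G - O: 18+33+26+22+12 = 111
O - P - H - G - W - O: 18+33+23+22+11 = 107
O - W - P - G - H - O: 11+7+29+23+15 = 85
O - W - P - H - G - O: 11+7+33+23+12 = 86
O - W - G - P - H - O: 11+22+29+33+15 = 110
O - W - H - P - G - O: 11+26+33+29+12 = 111
O - G - P - W - H - O: 12+29+7+26+15 = 89
O - G - W - P - H - O: 12+22+7+33+15 = 89
The minimum is 85.
One optimal route: O → P → W → G → H → O (or its reverse).

85 min — the shortest possible round trip.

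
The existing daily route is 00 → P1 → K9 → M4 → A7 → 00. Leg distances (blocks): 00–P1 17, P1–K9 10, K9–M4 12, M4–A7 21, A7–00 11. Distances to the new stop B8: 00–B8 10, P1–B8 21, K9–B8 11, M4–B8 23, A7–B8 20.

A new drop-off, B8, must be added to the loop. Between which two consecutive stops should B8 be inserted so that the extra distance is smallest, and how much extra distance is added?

Adding 14 blocks by placing B8 on the 00–P1 leg.

Insertion cost between consecutive stops i–j is d(i,B8) + d(B8,j) − d(i,j):
  between 00 and P1: 10 + 21 − 17 = 14
  between P1 and K9: 21 + 11 − 10 = 22
  between K9 and M4: 11 + 23 − 12 = 22
  between M4 and A7: 23 + 20 − 21 = 22
  between A7 and 00: 20 + 10 − 11 = 19
Cheapest insertion is between 00 and P1, adding 14.
New total = 71 + 14 = 85.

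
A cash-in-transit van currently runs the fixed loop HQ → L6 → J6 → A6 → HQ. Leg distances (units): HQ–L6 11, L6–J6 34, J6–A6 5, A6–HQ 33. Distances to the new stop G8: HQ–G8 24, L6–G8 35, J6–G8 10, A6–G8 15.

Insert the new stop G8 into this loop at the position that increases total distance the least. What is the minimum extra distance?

Minimum extra distance: 6, inserting G8 between A6 and HQ.

Insertion cost between consecutive stops i–j is d(i,G8) + d(G8,j) − d(i,j):
  between HQ and L6: 24 + 35 − 11 = 48
  between L6 and J6: 35 + 10 − 34 = 11
  between J6 and A6: 10 + 15 − 5 = 20
  between A6 and HQ: 15 + 24 − 33 = 6
Cheapest insertion is between A6 and HQ, adding 6.
New total = 83 + 6 = 89.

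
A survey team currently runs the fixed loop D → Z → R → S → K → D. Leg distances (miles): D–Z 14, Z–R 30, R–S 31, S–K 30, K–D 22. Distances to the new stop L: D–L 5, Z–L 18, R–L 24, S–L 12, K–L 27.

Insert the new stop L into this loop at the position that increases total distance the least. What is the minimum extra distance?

Insertion cost between consecutive stops i–j is d(i,L) + d(L,j) − d(i,j):
  between D and Z: 5 + 18 − 14 = 9
  between Z and R: 18 + 24 − 30 = 12
  between R and S: 24 + 12 − 31 = 5
  between S and K: 12 + 27 − 30 = 9
  between K and D: 27 + 5 − 22 = 10
Cheapest insertion is between R and S, adding 5.
New total = 127 + 5 = 132.

Minimum extra distance: 5 miles, inserting L between R and S.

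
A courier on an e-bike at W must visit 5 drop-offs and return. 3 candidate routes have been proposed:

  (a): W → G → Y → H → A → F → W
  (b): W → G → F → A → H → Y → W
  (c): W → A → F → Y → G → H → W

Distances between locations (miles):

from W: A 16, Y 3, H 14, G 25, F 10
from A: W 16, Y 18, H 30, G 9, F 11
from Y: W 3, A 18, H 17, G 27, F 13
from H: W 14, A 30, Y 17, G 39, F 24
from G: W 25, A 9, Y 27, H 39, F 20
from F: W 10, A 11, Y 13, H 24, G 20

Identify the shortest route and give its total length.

(a): 25 + 27 + 17 + 30 + 11 + 10 = 120
(b): 25 + 20 + 11 + 30 + 17 + 3 = 106
(c): 16 + 11 + 13 + 27 + 39 + 14 = 120

106 miles — (b) is the shortest.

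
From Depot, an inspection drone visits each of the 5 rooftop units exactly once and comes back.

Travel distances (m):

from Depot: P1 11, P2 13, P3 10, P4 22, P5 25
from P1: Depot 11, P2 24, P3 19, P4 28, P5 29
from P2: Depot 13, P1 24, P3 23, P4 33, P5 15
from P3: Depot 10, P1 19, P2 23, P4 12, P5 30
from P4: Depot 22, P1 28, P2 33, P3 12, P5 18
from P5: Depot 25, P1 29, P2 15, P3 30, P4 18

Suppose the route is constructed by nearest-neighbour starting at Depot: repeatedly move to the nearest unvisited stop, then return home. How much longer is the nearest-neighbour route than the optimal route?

From Depot: P3=10, P1=11, P2=13, P4=22, P5=25 → choose P3 (10).
From P3: P4=12, P1=19, P2=23, P5=30 → choose P4 (12).
From P4: P5=18, P1=28, P2=33 → choose P5 (18).
From P5: P2=15, P1=29 → choose P2 (15).
From P2: P1=24 → choose P1 (24).
NN route Depot → P3 → P4 → P5 → P2 → P1 → Depot costs 90.
Optimal: Depot → P1 → P3 → P4 → P5 → P2 → Depot costs 88 (by enumerating all 60 distinct tours).
Excess = 90 − 88 = 2.

2 m longer than the optimal tour.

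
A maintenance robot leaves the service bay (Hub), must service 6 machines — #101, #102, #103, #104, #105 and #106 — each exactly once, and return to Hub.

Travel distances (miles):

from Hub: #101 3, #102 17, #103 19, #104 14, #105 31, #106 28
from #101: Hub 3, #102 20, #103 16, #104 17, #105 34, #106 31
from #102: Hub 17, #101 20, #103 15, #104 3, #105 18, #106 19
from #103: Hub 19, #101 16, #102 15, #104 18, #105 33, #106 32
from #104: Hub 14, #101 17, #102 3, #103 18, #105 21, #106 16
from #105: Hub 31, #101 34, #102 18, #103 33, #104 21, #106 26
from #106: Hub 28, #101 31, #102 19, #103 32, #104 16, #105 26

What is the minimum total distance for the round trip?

There are 360 distinct closed tours to check (reversals are equivalent).
Hub-#101-#102-#103-#104-#105-#106-Hub: 3+20+15+18+21+26+28 = 131
Hub-#101-#102-#103-#104-#106-#105-Hub: 3+20+15+18+16+26+31 = 129
Hub-#101-#102-#103-#105-#104-#106-Hub: 3+20+15+33+21+16+28 = 136
Hub-#101-#102-#103-#105-#106-#104-Hub: 3+20+15+33+26+16+14 = 127
Hub-#101-#102-#103-#106-#104-#105-Hub: 3+20+15+32+16+21+31 = 138
Hub-#101-#102-#103-#106-#105-#104-Hub: 3+20+15+32+26+21+14 = 131
Hub-#101-#102-#104-#103-#105-#106-Hub: 3+20+3+18+33+26+28 = 131
Hub-#101-#102-#104-#103-#106-#105-Hub: 3+20+3+18+32+26+31 = 133
… (352 more)
Hub-#101-#103-#102-#105-#106-#104-Hub: 3+16+15+18+26+16+14 = 108  ← best
The minimum is 108.
One optimal route: Hub → #101 → #103 → #102 → #105 → #106 → #104 → Hub (or its reverse).

Minimum total distance: 108 miles.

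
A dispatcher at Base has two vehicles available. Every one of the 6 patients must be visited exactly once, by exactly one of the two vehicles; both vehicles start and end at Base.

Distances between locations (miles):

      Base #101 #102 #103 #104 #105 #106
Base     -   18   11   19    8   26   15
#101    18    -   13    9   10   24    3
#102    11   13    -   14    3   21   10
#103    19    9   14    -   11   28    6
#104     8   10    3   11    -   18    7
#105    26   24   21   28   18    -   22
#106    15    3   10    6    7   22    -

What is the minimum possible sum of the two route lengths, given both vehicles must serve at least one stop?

Check every non-empty split of the stops between the two vehicles; for each half take its own optimal tour:
  {#101} + {#102, #103, #104, #105, #106}: 36 + 79 = 115
  {#102} + {#101, #103, #104, #105, #106}: 22 + 78 = 100
  {#101, #102} + {#103, #104, #105, #106}: 42 + 73 = 115
  {#103} + {#101, #102, #104, #105, #106}: 38 + 74 = 112
  {#101, #103} + {#102, #104, #105, #106}: 46 + 69 = 115
  {#102, #103} + {#101, #104, #105, #106}: 44 + 68 = 112
  … (31 splits in total)
Best: vehicle 1 Base → #102 → Base = 22; vehicle 2 Base → #103 → #106 → #101 → #105 → #104 → Base = 78; combined 100.

100 miles — the smallest possible combined total.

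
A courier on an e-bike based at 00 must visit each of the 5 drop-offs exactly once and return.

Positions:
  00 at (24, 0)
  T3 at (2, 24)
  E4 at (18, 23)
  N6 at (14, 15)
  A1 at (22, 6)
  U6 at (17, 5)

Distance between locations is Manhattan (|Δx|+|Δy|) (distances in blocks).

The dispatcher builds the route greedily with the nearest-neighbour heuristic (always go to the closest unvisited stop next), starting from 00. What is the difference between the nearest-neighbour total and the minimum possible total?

The nearest-neighbour route is 10 blocks longer than optimal.

00: A1=8, U6=12, N6=25, E4=29, T3=46 ⇒ A1
A1: U6=6, N6=17, E4=21, T3=38 ⇒ U6
U6: N6=13, E4=19, T3=34 ⇒ N6
N6: E4=12, T3=21 ⇒ E4
E4: T3=17 ⇒ T3
NN route 00 → A1 → U6 → N6 → E4 → T3 → 00 costs 102.
Optimal: 00 → A1 → E4 → T3 → N6 → U6 → 00 costs 92 (by enumerating all 60 distinct tours).
Excess = 102 − 92 = 10.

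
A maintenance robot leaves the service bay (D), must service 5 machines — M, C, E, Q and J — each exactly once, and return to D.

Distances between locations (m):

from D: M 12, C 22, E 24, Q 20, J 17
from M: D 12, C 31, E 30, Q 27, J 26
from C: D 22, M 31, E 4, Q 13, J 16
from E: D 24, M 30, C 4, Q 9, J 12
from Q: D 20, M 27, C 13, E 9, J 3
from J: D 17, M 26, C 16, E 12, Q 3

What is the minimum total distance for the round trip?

Minimum total distance: 76 m.

There are 60 distinct closed tours to check (reversals are equivalent).
D→M→C→E→Q→J→D: 12+31+4+9+3+17 = 76
D→M→C→E→J→Q→D: 12+31+4+12+3+20 = 82
D→M→C→Q→E→J→D: 12+31+13+9+12+17 = 94
D→M→C→Q→J→E→D: 12+31+13+3+12+24 = 95
D→M→C→J→E→Q→D: 12+31+16+12+9+20 = 100
D→M→C→J→Q→E→D: 12+31+16+3+9+24 = 95
D→M→E→C→Q→J→D: 12+30+4+13+3+17 = 79
D→M→E→C→J→Q→D: 12+30+4+16+3+20 = 85
D→M→E→Q→C→J→D: 12+30+9+13+16+17 = 97
D→M→E→Q→J→C→D: 12+30+9+3+16+22 = 92
D→M→E→J→C→Q→D: 12+30+12+16+13+20 = 103
D→M→E→J→Q→C→D: 12+30+12+3+13+22 = 92
D→M→Q→C→E→J→D: 12+27+13+4+12+17 = 85
D→M→Q→C→J→E→D: 12+27+13+16+12+24 = 104
… (46 more)
The minimum is 76.
One optimal route: D → M → C → E → Q → J → D (or its reverse).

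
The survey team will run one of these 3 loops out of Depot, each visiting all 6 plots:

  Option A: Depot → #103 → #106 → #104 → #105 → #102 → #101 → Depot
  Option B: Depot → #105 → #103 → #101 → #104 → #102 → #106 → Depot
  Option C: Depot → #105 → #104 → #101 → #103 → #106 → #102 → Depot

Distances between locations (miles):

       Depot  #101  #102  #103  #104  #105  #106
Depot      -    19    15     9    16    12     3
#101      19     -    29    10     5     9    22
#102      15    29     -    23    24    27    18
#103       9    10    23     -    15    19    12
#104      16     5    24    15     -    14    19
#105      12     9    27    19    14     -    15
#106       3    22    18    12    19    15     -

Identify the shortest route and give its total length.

86 miles — Option C is the shortest.

Option A: 9 + 12 + 19 + 14 + 27 + 29 + 19 = 129
Option B: 12 + 19 + 10 + 5 + 24 + 18 + 3 = 91
Option C: 12 + 14 + 5 + 10 + 12 + 18 + 15 = 86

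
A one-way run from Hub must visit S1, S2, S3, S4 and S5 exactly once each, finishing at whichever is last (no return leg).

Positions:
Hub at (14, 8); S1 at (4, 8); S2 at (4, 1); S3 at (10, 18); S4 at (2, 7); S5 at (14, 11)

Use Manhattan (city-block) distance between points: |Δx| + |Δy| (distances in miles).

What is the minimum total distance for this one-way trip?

There are 5! = 120 possible orderings.
Hub - S1 - S2 - S3 - S4 - S5: 10+7+23+19+16 = 75
Hub - S1 - S2 - S3 - S5 - S4: 10+7+23+11+16 = 67
Hub - S1 - S2 - S4 - S3 - S5: 10+7+8+19+11 = 55
Hub - S1 - S2 - S4 - S5 - S3: 10+7+8+16+11 = 52
Hub - S1 - S2 - S5 - S3 - S4: 10+7+20+11+19 = 67
Hub - S1 - S2 - S5 - S4 - S3: 10+7+20+16+19 = 72
Hub - S1 - S3 - S2 - S4 - S5: 10+16+23+8+16 = 73
Hub - S1 - S3 - S2 - S5 - S4: 10+16+23+20+16 = 85
Hub - S1 - S3 - S4 - S2 - S5: 10+16+19+8+20 = 73
Hub - S1 - S3 - S4 - S5 - S2: 10+16+19+16+20 = 81
Hub - S1 - S3 - S5 - S2 - S4: 10+16+11+20+8 = 65
Hub - S1 - S3 - S5 - S4 - S2: 10+16+11+16+8 = 61
Hub - S1 - S4 - S2 - S3 - S5: 10+3+8+23+11 = 55
Hub - S1 - S4 - S2 - S5 - S3: 10+3+8+20+11 = 52
… (106 more)
Hub - S5 - S3 - S1 - S4 - S2: 3+11+16+3+8 = 41  ← best
The minimum is 41.
One shortest path: Hub → S5 → S3 → S1 → S4 → S2.

Minimum one-way distance = 41 miles.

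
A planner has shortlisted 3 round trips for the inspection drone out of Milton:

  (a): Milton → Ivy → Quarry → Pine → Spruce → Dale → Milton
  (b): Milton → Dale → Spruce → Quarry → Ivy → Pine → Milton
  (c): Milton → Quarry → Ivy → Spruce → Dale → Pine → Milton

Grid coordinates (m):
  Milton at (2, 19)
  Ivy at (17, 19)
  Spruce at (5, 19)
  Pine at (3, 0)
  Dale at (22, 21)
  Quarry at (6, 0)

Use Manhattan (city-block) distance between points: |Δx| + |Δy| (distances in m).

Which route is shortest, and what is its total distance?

(a): 15 + 30 + 3 + 21 + 19 + 22 = 110
(b): 22 + 19 + 20 + 30 + 33 + 20 = 144
(c): 23 + 30 + 12 + 19 + 40 + 20 = 144

Shortest is (a), total 110 m.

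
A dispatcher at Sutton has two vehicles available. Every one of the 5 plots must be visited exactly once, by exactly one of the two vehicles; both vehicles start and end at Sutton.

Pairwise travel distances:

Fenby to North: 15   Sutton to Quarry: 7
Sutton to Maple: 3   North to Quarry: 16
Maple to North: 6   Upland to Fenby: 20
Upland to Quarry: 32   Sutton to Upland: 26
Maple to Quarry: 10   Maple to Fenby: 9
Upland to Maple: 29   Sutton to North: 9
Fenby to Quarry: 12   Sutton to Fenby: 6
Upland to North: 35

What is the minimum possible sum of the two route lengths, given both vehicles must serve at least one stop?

Check every non-empty split of the stops between the two vehicles; for each half take its own optimal tour:
  {Upland} + {Maple, Fenby, North, Quarry}: 52 + 43 = 95
  {Maple} + {Upland, Fenby, North, Quarry}: 6 + 83 = 89
  {Upland, Maple} + {Fenby, North, Quarry}: 58 + 43 = 101
  {Fenby} + {Upland, Maple, North, Quarry}: 12 + 83 = 95
  {Upland, Fenby} + {Maple, North, Quarry}: 52 + 32 = 84
  {Maple, Fenby} + {Upland, North, Quarry}: 18 + 83 = 101
  … (15 splits in total)
  {Maple, North} + {Upland, Fenby, Quarry}: 18 + 65 = 83  ← best
Best: vehicle 1 Sutton → Maple → North → Sutton = 18; vehicle 2 Sutton → Upland → Fenby → Quarry → Sutton = 65; combined 83.

83 — the smallest possible combined total.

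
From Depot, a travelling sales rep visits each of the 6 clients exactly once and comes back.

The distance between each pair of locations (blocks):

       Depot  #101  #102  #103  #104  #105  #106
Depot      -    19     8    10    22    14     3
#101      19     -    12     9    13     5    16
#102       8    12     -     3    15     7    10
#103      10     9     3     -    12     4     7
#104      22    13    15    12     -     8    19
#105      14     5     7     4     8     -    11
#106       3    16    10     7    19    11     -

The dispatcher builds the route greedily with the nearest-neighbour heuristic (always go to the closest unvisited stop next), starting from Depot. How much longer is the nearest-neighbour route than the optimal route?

From Depot: #106=3, #102=8, #103=10, #105=14, #101=19, #104=22 → choose #106 (3).
From #106: #103=7, #102=10, #105=11, #101=16, #104=19 → choose #103 (7).
From #103: #102=3, #105=4, #101=9, #104=12 → choose #102 (3).
From #102: #105=7, #101=12, #104=15 → choose #105 (7).
From #105: #101=5, #104=8 → choose #101 (5).
From #101: #104=13 → choose #104 (13).
NN route Depot → #106 → #103 → #102 → #105 → #101 → #104 → Depot costs 60.
Optimal: Depot → #102 → #101 → #104 → #105 → #103 → #106 → Depot costs 55 (by enumerating all 360 distinct tours).
Excess = 60 − 55 = 5.

5 blocks longer than the optimal tour.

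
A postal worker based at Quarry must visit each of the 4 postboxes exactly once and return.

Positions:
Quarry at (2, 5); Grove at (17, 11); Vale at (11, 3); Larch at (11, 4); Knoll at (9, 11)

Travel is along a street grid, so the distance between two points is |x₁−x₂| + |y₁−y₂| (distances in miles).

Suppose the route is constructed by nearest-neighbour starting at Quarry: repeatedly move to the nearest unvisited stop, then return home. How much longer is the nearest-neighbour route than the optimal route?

Quarry: Larch=10, Vale=11, Knoll=13, Grove=21 ⇒ Larch
Larch: Vale=1, Knoll=9, Grove=13 ⇒ Vale
Vale: Knoll=10, Grove=14 ⇒ Knoll
Knoll: Grove=8 ⇒ Grove
NN route Quarry → Larch → Vale → Knoll → Grove → Quarry costs 50.
Optimal: Quarry → Vale → Larch → Grove → Knoll → Quarry costs 46 (by enumerating all 12 distinct tours).
Excess = 50 − 46 = 4.

Excess over optimum: 4 miles.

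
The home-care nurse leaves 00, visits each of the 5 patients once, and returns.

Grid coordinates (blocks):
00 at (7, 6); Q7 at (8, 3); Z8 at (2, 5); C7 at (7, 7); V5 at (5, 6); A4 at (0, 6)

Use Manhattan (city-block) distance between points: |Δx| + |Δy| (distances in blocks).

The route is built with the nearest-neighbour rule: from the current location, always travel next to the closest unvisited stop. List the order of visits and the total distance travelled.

Total distance 26 blocks via the nearest-neighbour route 00 → C7 → V5 → Z8 → A4 → Q7 → 00.

00 → [C7:1 / V5:2 / Q7:4 / Z8:6 / A4:7] → C7 (1)
C7 → [V5:3 / Q7:5 / Z8:7 / A4:8] → V5 (3)
V5 → [Z8:4 / A4:5 / Q7:6] → Z8 (4)
Z8 → [A4:3 / Q7:8] → A4 (3)
A4 → [Q7:11] → Q7 (11)
Return Q7→00: 4.
Total = 1 + 3 + 4 + 3 + 11 + 4 = 26.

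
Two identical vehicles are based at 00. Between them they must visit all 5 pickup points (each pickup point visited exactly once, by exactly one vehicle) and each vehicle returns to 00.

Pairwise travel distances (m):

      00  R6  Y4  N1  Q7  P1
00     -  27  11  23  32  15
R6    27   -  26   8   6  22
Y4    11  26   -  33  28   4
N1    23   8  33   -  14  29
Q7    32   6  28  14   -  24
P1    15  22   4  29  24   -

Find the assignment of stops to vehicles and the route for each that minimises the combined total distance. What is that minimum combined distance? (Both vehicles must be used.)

Try each way of splitting the stops between the two vehicles (each non-empty) and, for each split, find the best tour for each vehicle:
  {R6} + {Y4, N1, Q7, P1}: 54 + 76 = 130
  {Y4} + {R6, N1, Q7, P1}: 22 + 76 = 98
  {R6, Y4} + {N1, Q7, P1}: 64 + 76 = 140
  {N1} + {R6, Y4, Q7, P1}: 46 + 72 = 118
  {R6, N1} + {Y4, Q7, P1}: 58 + 71 = 129
  {Y4, N1} + {R6, Q7, P1}: 67 + 72 = 139
  … (15 splits in total)
Best: vehicle 1 00 → Y4 → 00 = 22; vehicle 2 00 → N1 → R6 → Q7 → P1 → 00 = 76; combined 98.

98 m — the smallest possible combined total.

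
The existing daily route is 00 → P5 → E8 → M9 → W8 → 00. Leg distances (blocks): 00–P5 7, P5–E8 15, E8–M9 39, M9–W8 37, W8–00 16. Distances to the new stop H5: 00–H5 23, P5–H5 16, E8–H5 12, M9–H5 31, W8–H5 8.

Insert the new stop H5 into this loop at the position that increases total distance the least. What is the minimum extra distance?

Insertion cost between consecutive stops i–j is d(i,H5) + d(H5,j) − d(i,j):
  between 00 and P5: 23 + 16 − 7 = 32
  between P5 and E8: 16 + 12 − 15 = 13
  between E8 and M9: 12 + 31 − 39 = 4
  between M9 and W8: 31 + 8 − 37 = 2
  between W8 and 00: 8 + 23 − 16 = 15
Cheapest insertion is between M9 and W8, adding 2.
New total = 114 + 2 = 116.

Minimum extra distance: 2 blocks, inserting H5 between M9 and W8.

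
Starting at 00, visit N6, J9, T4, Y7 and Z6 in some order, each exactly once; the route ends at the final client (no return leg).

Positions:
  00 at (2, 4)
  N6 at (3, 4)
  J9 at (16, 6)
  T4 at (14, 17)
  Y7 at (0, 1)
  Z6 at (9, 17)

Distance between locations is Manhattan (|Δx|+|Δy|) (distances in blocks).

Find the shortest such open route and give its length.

There are 5! = 120 possible orderings.
00→N6→J9→T4→Y7→Z6: 1+15+13+30+25 = 84
00→N6→J9→T4→Z6→Y7: 1+15+13+5+25 = 59
00→N6→J9→Y7→T4→Z6: 1+15+21+30+5 = 72
00→N6→J9→Y7→Z6→T4: 1+15+21+25+5 = 67
00→N6→J9→Z6→T4→Y7: 1+15+18+5+30 = 69
00→N6→J9→Z6→Y7→T4: 1+15+18+25+30 = 89
00→N6→T4→J9→Y7→Z6: 1+24+13+21+25 = 84
00→N6→T4→J9→Z6→Y7: 1+24+13+18+25 = 81
00→N6→T4→Y7→J9→Z6: 1+24+30+21+18 = 94
00→N6→T4→Y7→Z6→J9: 1+24+30+25+18 = 98
00→N6→T4→Z6→J9→Y7: 1+24+5+18+21 = 69
00→N6→T4→Z6→Y7→J9: 1+24+5+25+21 = 76
00→N6→Y7→J9→T4→Z6: 1+6+21+13+5 = 46
00→N6→Y7→J9→Z6→T4: 1+6+21+18+5 = 51
… (106 more)
00→Y7→N6→J9→T4→Z6: 5+6+15+13+5 = 44  ← best
The minimum is 44.
One shortest path: 00 → Y7 → N6 → J9 → T4 → Z6.

Shortest open route: 44 blocks.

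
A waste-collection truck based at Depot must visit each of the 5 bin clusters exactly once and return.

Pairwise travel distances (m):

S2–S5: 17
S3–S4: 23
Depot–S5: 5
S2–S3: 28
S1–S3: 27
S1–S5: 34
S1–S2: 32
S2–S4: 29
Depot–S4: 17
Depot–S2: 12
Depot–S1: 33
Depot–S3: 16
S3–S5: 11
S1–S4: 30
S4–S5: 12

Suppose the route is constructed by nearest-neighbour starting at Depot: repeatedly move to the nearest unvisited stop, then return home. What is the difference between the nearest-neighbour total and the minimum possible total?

Excess over optimum: 22 m.

Depot: S5=5, S2=12, S3=16, S4=17, S1=33 ⇒ S5
S5: S3=11, S4=12, S2=17, S1=34 ⇒ S3
S3: S4=23, S1=27, S2=28 ⇒ S4
S4: S2=29, S1=30 ⇒ S2
S2: S1=32 ⇒ S1
NN route Depot → S5 → S3 → S4 → S2 → S1 → Depot costs 133.
Optimal: Depot → S2 → S1 → S3 → S4 → S5 → Depot costs 111 (by enumerating all 60 distinct tours).
Excess = 133 − 111 = 22.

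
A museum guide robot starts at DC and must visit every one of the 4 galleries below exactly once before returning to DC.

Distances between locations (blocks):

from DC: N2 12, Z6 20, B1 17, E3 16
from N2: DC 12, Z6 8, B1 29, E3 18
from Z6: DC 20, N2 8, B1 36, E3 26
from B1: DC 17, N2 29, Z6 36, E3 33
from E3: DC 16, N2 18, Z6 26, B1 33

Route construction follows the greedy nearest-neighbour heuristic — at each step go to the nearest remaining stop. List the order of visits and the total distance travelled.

Total distance 96 blocks via the nearest-neighbour route DC → N2 → Z6 → E3 → B1 → DC.

At DC the remaining stops are N2 12, E3 16, B1 17, Z6 20; go to N2.
At N2 the remaining stops are Z6 8, E3 18, B1 29; go to Z6.
At Z6 the remaining stops are E3 26, B1 36; go to E3.
At E3 the remaining stops are B1 33; go to B1.
Return B1→DC: 17.
Total = 12 + 8 + 26 + 33 + 17 = 96.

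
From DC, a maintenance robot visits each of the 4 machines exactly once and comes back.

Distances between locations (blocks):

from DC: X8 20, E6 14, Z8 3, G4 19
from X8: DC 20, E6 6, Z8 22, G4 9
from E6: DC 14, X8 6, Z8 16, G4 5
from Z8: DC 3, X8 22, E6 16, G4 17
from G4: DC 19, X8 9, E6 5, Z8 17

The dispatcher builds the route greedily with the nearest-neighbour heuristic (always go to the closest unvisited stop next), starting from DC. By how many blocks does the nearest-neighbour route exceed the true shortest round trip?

DC: Z8=3, E6=14, G4=19, X8=20 ⇒ Z8
Z8: E6=16, G4=17, X8=22 ⇒ E6
E6: G4=5, X8=6 ⇒ G4
G4: X8=9 ⇒ X8
NN route DC → Z8 → E6 → G4 → X8 → DC costs 53.
Optimal: DC → E6 → X8 → G4 → Z8 → DC costs 49 (by enumerating all 12 distinct tours).
Excess = 53 − 49 = 4.

4 blocks longer than the optimal tour.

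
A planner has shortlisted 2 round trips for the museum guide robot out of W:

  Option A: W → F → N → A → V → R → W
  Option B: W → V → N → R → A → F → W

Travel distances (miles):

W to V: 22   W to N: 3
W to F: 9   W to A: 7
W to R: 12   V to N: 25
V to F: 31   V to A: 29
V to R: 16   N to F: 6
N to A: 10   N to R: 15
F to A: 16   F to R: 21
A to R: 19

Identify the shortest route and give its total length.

Option A: 9 + 6 + 10 + 29 + 16 + 12 = 82
Option B: 22 + 25 + 15 + 19 + 16 + 9 = 106

Shortest is Option A, total 82 miles.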